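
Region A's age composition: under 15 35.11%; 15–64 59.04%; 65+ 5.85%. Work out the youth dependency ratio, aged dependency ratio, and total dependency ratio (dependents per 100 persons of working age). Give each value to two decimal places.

Youth dependency ratio = 35.11 / 59.04 × 100 = 59.47
Old-age dependency ratio = 5.85 / 59.04 × 100 = 9.91
Total dependency ratio = (35.11 + 5.85) / 59.04 × 100 = 40.96 / 59.04 × 100 = 69.38

Youth dependency ratio: 59.47
Old-age dependency ratio: 9.91
Total dependency ratio: 69.38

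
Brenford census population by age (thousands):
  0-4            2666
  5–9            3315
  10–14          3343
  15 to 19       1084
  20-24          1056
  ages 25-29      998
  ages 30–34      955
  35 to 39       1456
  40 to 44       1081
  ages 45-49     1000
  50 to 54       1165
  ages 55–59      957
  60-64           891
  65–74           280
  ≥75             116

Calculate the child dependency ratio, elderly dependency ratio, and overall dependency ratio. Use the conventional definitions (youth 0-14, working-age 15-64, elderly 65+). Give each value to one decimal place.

Youth dependency ratio: 87.6
Old-age dependency ratio: 3.7
Total dependency ratio: 91.3

0–14: 2666 + 3315 + 3343 = 9324
15–64: 1084 + 1056 + 998 + 955 + 1456 + 1081 + 1000 + 1165 + 957 + 891 = 10643
65+: 280 + 116 = 396
Youth dependency ratio = 9324 / 10643 × 100 = 87.6
Old-age dependency ratio = 396 / 10643 × 100 = 3.7
Total dependency ratio = (9324 + 396) / 10643 × 100 = 9720 / 10643 × 100 = 91.3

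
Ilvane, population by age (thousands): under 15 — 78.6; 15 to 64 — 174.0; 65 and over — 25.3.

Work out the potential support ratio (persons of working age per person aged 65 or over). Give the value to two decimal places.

Potential support ratio: 6.88

Potential support ratio = 174.0 / 25.3 = 6.88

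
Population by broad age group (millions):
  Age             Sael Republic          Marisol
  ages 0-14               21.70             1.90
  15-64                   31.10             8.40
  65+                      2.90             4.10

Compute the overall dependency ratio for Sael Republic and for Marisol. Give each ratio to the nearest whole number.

Sael Republic: 79
Marisol: 71

Sael Republic: (21.70 + 2.90) / 31.10 × 100 = 24.60 / 31.10 × 100 = 79
Marisol: (1.90 + 4.10) / 8.40 × 100 = 6.00 / 8.40 × 100 = 71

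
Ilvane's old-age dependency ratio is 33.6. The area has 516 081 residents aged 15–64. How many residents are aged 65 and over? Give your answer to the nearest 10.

Old-age dependency ratio = elderly / working-age × 100
33.6 = E / 516 081 × 100
⇒ 173 400

Aged 65 and over: 173 400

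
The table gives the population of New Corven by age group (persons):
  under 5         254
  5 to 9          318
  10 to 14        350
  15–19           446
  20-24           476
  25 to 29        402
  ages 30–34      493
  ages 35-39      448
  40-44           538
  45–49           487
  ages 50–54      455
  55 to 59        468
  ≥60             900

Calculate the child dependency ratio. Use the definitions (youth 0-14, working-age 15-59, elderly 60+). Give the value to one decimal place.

Youth dependency ratio: 21.9

0–14: 254 + 318 + 350 = 922
15–59: 446 + 476 + 402 + 493 + 448 + 538 + 487 + 455 + 468 = 4 213
60+: 900
Youth dependency ratio = 922 / 4 213 × 100 = 21.9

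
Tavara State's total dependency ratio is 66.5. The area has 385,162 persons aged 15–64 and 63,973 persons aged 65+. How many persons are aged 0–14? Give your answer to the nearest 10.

Aged 0–14: 192,160

Total dependency ratio = (youth + elderly) / working-age × 100
66.5 = (Y + 63,973) / 385,162 × 100
⇒ 192,160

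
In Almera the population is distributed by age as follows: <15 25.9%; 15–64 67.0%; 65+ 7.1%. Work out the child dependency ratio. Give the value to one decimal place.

Youth dependency ratio = 25.9 / 67.0 × 100 = 38.7

Youth dependency ratio: 38.7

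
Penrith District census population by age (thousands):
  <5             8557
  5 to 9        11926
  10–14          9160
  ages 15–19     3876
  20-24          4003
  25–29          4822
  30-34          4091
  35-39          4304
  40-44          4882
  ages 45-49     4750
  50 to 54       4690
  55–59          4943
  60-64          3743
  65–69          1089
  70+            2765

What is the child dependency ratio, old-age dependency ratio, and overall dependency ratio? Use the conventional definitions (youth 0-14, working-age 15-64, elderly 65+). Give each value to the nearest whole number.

Youth dependency ratio: 67
Old-age dependency ratio: 9
Total dependency ratio: 76

0–14: 8557 + 11926 + 9160 = 29643
15–64: 3876 + 4003 + 4822 + 4091 + 4304 + 4882 + 4750 + 4690 + 4943 + 3743 = 44104
65+: 1089 + 2765 = 3854
Youth dependency ratio = 29643 / 44104 × 100 = 67
Old-age dependency ratio = 3854 / 44104 × 100 = 9
Total dependency ratio = (29643 + 3854) / 44104 × 100 = 33497 / 44104 × 100 = 76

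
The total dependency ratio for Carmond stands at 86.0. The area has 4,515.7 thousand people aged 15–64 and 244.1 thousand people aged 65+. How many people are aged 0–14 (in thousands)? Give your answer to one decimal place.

Total dependency ratio = (youth + elderly) / working-age × 100
86.0 = (Y + 244.1) / 4,515.7 × 100
⇒ 3,639.4

Aged 0–14: 3,639.4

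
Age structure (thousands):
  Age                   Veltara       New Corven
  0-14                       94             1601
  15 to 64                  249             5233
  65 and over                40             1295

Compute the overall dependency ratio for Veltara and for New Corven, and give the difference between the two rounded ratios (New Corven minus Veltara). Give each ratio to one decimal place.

Veltara: 53.8
New Corven: 55.3
Difference: +1.5

Veltara: (94 + 40) / 249 × 100 = 134 / 249 × 100 = 53.8
New Corven: (1601 + 1295) / 5233 × 100 = 2896 / 5233 × 100 = 55.3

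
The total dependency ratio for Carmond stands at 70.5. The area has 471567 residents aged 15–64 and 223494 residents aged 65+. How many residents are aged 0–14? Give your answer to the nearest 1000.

Aged 0–14: 109000

Total dependency ratio = (youth + elderly) / working-age × 100
70.5 = (Y + 223494) / 471567 × 100
⇒ 109000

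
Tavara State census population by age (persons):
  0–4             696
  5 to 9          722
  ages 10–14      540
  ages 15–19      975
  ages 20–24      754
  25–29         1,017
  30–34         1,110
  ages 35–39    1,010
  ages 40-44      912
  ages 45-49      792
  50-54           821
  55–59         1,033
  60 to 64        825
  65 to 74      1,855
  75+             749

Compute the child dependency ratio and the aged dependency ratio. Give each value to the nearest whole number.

0–14: 696 + 722 + 540 = 1,958
15–64: 975 + 754 + 1,017 + 1,110 + 1,010 + 912 + 792 + 821 + 1,033 + 825 = 9,249
65+: 1,855 + 749 = 2,604
Youth dependency ratio = 1,958 / 9,249 × 100 = 21
Old-age dependency ratio = 2,604 / 9,249 × 100 = 28

Youth dependency ratio: 21
Old-age dependency ratio: 28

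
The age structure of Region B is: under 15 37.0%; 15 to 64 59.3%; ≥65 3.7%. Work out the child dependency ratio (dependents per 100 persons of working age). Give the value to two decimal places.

Youth dependency ratio = 37.0 / 59.3 × 100 = 62.39

Youth dependency ratio: 62.39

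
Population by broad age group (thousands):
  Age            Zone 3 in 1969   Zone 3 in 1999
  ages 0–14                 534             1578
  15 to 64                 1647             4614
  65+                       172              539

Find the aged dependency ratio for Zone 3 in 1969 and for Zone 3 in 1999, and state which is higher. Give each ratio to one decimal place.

Zone 3 in 1969: 172 / 1647 × 100 = 10.4
Zone 3 in 1999: 539 / 4614 × 100 = 11.7

Zone 3 in 1969: 10.4
Zone 3 in 1999: 11.7
Higher: Zone 3 in 1999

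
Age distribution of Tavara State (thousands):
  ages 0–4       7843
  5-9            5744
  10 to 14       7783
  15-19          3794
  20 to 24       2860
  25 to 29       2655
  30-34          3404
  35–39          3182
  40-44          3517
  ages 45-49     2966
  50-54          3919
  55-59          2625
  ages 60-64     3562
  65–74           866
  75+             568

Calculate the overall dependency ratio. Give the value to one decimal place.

Total dependency ratio: 70.2

0–14: 7843 + 5744 + 7783 = 21370
15–64: 3794 + 2860 + 2655 + 3404 + 3182 + 3517 + 2966 + 3919 + 2625 + 3562 = 32484
65+: 866 + 568 = 1434
Total dependency ratio = (21370 + 1434) / 32484 × 100 = 22804 / 32484 × 100 = 70.2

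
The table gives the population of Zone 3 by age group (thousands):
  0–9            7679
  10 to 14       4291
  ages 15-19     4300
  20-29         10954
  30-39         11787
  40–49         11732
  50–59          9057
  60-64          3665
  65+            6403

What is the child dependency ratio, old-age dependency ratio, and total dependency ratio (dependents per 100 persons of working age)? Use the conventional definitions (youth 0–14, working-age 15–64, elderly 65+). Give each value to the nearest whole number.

Youth dependency ratio: 23
Old-age dependency ratio: 12
Total dependency ratio: 36

0–14: 7679 + 4291 = 11970
15–64: 4300 + 10954 + 11787 + 11732 + 9057 + 3665 = 51495
65+: 6403
Youth dependency ratio = 11970 / 51495 × 100 = 23
Old-age dependency ratio = 6403 / 51495 × 100 = 12
Total dependency ratio = (11970 + 6403) / 51495 × 100 = 18373 / 51495 × 100 = 36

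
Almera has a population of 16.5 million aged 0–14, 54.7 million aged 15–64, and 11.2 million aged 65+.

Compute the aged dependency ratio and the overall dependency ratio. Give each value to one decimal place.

Old-age dependency ratio: 20.5
Total dependency ratio: 50.6

Old-age dependency ratio = 11.2 / 54.7 × 100 = 20.5
Total dependency ratio = (16.5 + 11.2) / 54.7 × 100 = 27.7 / 54.7 × 100 = 50.6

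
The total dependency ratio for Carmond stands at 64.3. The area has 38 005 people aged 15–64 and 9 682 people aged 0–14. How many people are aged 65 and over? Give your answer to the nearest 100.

Total dependency ratio = (youth + elderly) / working-age × 100
64.3 = (9 682 + E) / 38 005 × 100
⇒ 14 800

Aged 65 and over: 14 800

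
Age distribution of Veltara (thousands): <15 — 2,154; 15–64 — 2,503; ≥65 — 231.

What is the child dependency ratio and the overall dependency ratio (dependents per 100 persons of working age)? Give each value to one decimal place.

Youth dependency ratio = 2,154 / 2,503 × 100 = 86.1
Total dependency ratio = (2,154 + 231) / 2,503 × 100 = 2,385 / 2,503 × 100 = 95.3

Youth dependency ratio: 86.1
Total dependency ratio: 95.3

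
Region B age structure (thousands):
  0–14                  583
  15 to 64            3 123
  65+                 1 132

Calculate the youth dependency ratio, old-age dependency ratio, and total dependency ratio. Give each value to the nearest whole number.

Youth dependency ratio = 583 / 3 123 × 100 = 19
Old-age dependency ratio = 1 132 / 3 123 × 100 = 36
Total dependency ratio = (583 + 1 132) / 3 123 × 100 = 1 715 / 3 123 × 100 = 55

Youth dependency ratio: 19
Old-age dependency ratio: 36
Total dependency ratio: 55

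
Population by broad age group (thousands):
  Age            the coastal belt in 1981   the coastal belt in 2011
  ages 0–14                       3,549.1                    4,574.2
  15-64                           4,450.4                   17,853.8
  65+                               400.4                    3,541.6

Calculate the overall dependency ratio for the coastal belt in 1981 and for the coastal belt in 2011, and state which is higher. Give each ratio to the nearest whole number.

the coastal belt in 1981: 89
the coastal belt in 2011: 45
Higher: the coastal belt in 1981

the coastal belt in 1981: (3,549.1 + 400.4) / 4,450.4 × 100 = 3,949.5 / 4,450.4 × 100 = 89
the coastal belt in 2011: (4,574.2 + 3,541.6) / 17,853.8 × 100 = 8,115.8 / 17,853.8 × 100 = 45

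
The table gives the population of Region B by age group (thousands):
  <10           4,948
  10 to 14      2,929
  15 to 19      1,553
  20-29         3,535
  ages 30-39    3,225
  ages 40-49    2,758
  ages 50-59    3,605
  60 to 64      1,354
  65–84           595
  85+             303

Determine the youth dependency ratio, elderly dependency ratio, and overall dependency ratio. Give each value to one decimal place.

0–14: 4,948 + 2,929 = 7,877
15–64: 1,553 + 3,535 + 3,225 + 2,758 + 3,605 + 1,354 = 16,030
65+: 595 + 303 = 898
Youth dependency ratio = 7,877 / 16,030 × 100 = 49.1
Old-age dependency ratio = 898 / 16,030 × 100 = 5.6
Total dependency ratio = (7,877 + 898) / 16,030 × 100 = 8,775 / 16,030 × 100 = 54.7

Youth dependency ratio: 49.1
Old-age dependency ratio: 5.6
Total dependency ratio: 54.7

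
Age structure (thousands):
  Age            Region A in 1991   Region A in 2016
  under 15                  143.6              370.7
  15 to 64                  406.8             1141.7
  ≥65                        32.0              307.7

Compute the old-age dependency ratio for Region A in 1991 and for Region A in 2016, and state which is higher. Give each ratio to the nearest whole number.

Region A in 1991: 32.0 / 406.8 × 100 = 8
Region A in 2016: 307.7 / 1141.7 × 100 = 27

Region A in 1991: 8
Region A in 2016: 27
Higher: Region A in 2016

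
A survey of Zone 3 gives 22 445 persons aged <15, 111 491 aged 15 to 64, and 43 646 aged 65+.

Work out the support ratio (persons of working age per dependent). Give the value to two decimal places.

Support ratio: 1.69

Support ratio = 111 491 / (22 445 + 43 646) = 111 491 / 66 091 = 1.69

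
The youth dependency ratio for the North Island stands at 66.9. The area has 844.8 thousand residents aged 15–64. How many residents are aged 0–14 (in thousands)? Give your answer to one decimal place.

Youth dependency ratio = youth / working-age × 100
66.9 = Y / 844.8 × 100
⇒ 565.2

Aged 0–14: 565.2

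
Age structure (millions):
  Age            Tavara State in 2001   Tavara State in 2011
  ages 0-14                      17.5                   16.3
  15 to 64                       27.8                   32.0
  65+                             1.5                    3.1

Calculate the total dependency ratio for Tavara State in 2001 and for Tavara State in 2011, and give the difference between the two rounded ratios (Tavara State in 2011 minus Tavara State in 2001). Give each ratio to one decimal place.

Tavara State in 2001: (17.5 + 1.5) / 27.8 × 100 = 19.0 / 27.8 × 100 = 68.3
Tavara State in 2011: (16.3 + 3.1) / 32.0 × 100 = 19.4 / 32.0 × 100 = 60.6

Tavara State in 2001: 68.3
Tavara State in 2011: 60.6
Difference: -7.7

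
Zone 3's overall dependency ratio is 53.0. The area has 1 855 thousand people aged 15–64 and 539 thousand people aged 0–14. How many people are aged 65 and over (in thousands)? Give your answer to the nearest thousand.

Aged 65 and over: 444

Total dependency ratio = (youth + elderly) / working-age × 100
53.0 = (539 + E) / 1 855 × 100
⇒ 444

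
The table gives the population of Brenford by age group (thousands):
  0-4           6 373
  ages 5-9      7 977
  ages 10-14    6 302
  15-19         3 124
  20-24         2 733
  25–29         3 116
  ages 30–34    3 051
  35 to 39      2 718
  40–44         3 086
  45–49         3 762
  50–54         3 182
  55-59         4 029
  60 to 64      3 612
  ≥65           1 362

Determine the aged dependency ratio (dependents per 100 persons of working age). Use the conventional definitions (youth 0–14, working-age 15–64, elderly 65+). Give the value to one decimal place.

0–14: 6 373 + 7 977 + 6 302 = 20 652
15–64: 3 124 + 2 733 + 3 116 + 3 051 + 2 718 + 3 086 + 3 762 + 3 182 + 4 029 + 3 612 = 32 413
65+: 1 362
Old-age dependency ratio = 1 362 / 32 413 × 100 = 4.2

Old-age dependency ratio: 4.2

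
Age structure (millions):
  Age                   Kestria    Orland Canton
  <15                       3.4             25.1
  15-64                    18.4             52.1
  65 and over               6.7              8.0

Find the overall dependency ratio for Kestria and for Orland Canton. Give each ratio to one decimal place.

Kestria: 54.9
Orland Canton: 63.5

Kestria: (3.4 + 6.7) / 18.4 × 100 = 10.1 / 18.4 × 100 = 54.9
Orland Canton: (25.1 + 8.0) / 52.1 × 100 = 33.1 / 52.1 × 100 = 63.5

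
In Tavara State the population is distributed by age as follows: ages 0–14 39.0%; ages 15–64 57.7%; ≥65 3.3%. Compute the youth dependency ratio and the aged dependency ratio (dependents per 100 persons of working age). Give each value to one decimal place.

Youth dependency ratio = 39.0 / 57.7 × 100 = 67.6
Old-age dependency ratio = 3.3 / 57.7 × 100 = 5.7

Youth dependency ratio: 67.6
Old-age dependency ratio: 5.7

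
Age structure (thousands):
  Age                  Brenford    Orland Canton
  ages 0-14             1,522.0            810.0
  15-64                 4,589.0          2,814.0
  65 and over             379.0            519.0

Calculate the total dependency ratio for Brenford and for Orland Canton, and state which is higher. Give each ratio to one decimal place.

Brenford: 41.4
Orland Canton: 47.2
Higher: Orland Canton

Brenford: (1,522.0 + 379.0) / 4,589.0 × 100 = 1,901.0 / 4,589.0 × 100 = 41.4
Orland Canton: (810.0 + 519.0) / 2,814.0 × 100 = 1,329.0 / 2,814.0 × 100 = 47.2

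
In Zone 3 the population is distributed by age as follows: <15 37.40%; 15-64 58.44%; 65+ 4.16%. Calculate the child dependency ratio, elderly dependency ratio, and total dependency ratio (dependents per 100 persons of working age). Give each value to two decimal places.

Youth dependency ratio: 64.00
Old-age dependency ratio: 7.12
Total dependency ratio: 71.12

Youth dependency ratio = 37.40 / 58.44 × 100 = 64.00
Old-age dependency ratio = 4.16 / 58.44 × 100 = 7.12
Total dependency ratio = (37.40 + 4.16) / 58.44 × 100 = 41.56 / 58.44 × 100 = 71.12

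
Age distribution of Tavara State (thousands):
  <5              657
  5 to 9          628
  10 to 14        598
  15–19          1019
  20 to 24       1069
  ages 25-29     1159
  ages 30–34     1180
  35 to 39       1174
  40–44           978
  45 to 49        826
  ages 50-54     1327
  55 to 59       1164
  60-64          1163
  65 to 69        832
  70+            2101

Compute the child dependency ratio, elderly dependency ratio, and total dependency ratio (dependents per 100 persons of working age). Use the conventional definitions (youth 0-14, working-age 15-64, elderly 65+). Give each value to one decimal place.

Youth dependency ratio: 17.0
Old-age dependency ratio: 26.5
Total dependency ratio: 43.5

0–14: 657 + 628 + 598 = 1883
15–64: 1019 + 1069 + 1159 + 1180 + 1174 + 978 + 826 + 1327 + 1164 + 1163 = 11059
65+: 832 + 2101 = 2933
Youth dependency ratio = 1883 / 11059 × 100 = 17.0
Old-age dependency ratio = 2933 / 11059 × 100 = 26.5
Total dependency ratio = (1883 + 2933) / 11059 × 100 = 4816 / 11059 × 100 = 43.5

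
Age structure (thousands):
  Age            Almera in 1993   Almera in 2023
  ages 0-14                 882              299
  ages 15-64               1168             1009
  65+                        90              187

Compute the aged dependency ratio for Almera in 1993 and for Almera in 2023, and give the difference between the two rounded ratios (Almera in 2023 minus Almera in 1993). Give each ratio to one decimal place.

Almera in 1993: 90 / 1168 × 100 = 7.7
Almera in 2023: 187 / 1009 × 100 = 18.5

Almera in 1993: 7.7
Almera in 2023: 18.5
Difference: +10.8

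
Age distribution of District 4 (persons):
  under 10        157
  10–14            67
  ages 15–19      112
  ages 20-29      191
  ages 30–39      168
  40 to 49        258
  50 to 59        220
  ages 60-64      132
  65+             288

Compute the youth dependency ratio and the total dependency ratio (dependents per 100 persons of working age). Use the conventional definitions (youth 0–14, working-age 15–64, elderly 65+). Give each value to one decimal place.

Youth dependency ratio: 20.7
Total dependency ratio: 47.4

0–14: 157 + 67 = 224
15–64: 112 + 191 + 168 + 258 + 220 + 132 = 1081
65+: 288
Youth dependency ratio = 224 / 1081 × 100 = 20.7
Total dependency ratio = (224 + 288) / 1081 × 100 = 512 / 1081 × 100 = 47.4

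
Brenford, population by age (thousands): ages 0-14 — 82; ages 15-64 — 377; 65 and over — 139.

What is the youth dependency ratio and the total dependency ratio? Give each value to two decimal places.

Youth dependency ratio = 82 / 377 × 100 = 21.75
Total dependency ratio = (82 + 139) / 377 × 100 = 221 / 377 × 100 = 58.62

Youth dependency ratio: 21.75
Total dependency ratio: 58.62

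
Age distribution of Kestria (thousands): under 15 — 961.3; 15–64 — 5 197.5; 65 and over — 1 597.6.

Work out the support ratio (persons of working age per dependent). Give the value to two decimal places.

Support ratio: 2.03

Support ratio = 5 197.5 / (961.3 + 1 597.6) = 5 197.5 / 2 558.9 = 2.03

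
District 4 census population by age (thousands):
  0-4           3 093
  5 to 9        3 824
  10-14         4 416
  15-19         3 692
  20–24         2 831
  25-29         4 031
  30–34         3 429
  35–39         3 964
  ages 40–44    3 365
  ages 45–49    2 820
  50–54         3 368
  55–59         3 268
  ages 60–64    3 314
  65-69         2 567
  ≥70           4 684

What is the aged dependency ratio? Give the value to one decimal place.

Old-age dependency ratio: 21.3

0–14: 3 093 + 3 824 + 4 416 = 11 333
15–64: 3 692 + 2 831 + 4 031 + 3 429 + 3 964 + 3 365 + 2 820 + 3 368 + 3 268 + 3 314 = 34 082
65+: 2 567 + 4 684 = 7 251
Old-age dependency ratio = 7 251 / 34 082 × 100 = 21.3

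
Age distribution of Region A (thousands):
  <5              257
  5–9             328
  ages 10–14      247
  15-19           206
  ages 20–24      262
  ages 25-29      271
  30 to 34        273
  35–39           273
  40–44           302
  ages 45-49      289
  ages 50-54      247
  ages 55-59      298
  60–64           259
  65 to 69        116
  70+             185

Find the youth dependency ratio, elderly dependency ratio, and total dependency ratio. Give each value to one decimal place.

Youth dependency ratio: 31.0
Old-age dependency ratio: 11.2
Total dependency ratio: 42.3

0–14: 257 + 328 + 247 = 832
15–64: 206 + 262 + 271 + 273 + 273 + 302 + 289 + 247 + 298 + 259 = 2680
65+: 116 + 185 = 301
Youth dependency ratio = 832 / 2680 × 100 = 31.0
Old-age dependency ratio = 301 / 2680 × 100 = 11.2
Total dependency ratio = (832 + 301) / 2680 × 100 = 1133 / 2680 × 100 = 42.3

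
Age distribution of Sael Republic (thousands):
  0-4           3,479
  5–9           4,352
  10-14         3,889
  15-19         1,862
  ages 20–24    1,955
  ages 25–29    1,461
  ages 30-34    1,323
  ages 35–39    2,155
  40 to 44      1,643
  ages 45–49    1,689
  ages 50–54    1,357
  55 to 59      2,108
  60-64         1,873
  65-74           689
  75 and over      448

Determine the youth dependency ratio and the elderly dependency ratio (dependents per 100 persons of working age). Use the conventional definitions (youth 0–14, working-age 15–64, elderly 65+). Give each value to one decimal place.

0–14: 3,479 + 4,352 + 3,889 = 11,720
15–64: 1,862 + 1,955 + 1,461 + 1,323 + 2,155 + 1,643 + 1,689 + 1,357 + 2,108 + 1,873 = 17,426
65+: 689 + 448 = 1,137
Youth dependency ratio = 11,720 / 17,426 × 100 = 67.3
Old-age dependency ratio = 1,137 / 17,426 × 100 = 6.5

Youth dependency ratio: 67.3
Old-age dependency ratio: 6.5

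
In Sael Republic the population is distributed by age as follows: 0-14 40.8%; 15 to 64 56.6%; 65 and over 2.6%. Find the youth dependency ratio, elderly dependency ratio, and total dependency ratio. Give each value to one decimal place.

Youth dependency ratio: 72.1
Old-age dependency ratio: 4.6
Total dependency ratio: 76.7

Youth dependency ratio = 40.8 / 56.6 × 100 = 72.1
Old-age dependency ratio = 2.6 / 56.6 × 100 = 4.6
Total dependency ratio = (40.8 + 2.6) / 56.6 × 100 = 43.4 / 56.6 × 100 = 76.7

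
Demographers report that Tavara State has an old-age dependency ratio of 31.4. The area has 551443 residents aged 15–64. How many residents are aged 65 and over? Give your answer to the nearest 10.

Old-age dependency ratio = elderly / working-age × 100
31.4 = E / 551443 × 100
⇒ 173150

Aged 65 and over: 173150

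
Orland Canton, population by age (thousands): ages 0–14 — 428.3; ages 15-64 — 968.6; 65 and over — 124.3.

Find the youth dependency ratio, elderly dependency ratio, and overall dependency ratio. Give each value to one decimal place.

Youth dependency ratio = 428.3 / 968.6 × 100 = 44.2
Old-age dependency ratio = 124.3 / 968.6 × 100 = 12.8
Total dependency ratio = (428.3 + 124.3) / 968.6 × 100 = 552.6 / 968.6 × 100 = 57.1

Youth dependency ratio: 44.2
Old-age dependency ratio: 12.8
Total dependency ratio: 57.1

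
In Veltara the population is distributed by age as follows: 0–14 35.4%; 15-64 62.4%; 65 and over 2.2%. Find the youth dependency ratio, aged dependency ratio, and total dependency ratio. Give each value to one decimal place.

Youth dependency ratio = 35.4 / 62.4 × 100 = 56.7
Old-age dependency ratio = 2.2 / 62.4 × 100 = 3.5
Total dependency ratio = (35.4 + 2.2) / 62.4 × 100 = 37.6 / 62.4 × 100 = 60.3

Youth dependency ratio: 56.7
Old-age dependency ratio: 3.5
Total dependency ratio: 60.3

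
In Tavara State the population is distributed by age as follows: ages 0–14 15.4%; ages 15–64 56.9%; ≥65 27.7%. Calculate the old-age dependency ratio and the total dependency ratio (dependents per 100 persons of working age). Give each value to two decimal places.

Old-age dependency ratio = 27.7 / 56.9 × 100 = 48.68
Total dependency ratio = (15.4 + 27.7) / 56.9 × 100 = 43.1 / 56.9 × 100 = 75.75

Old-age dependency ratio: 48.68
Total dependency ratio: 75.75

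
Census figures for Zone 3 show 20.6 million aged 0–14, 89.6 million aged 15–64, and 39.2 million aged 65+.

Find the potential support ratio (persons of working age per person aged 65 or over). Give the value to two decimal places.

Potential support ratio: 2.29

Potential support ratio = 89.6 / 39.2 = 2.29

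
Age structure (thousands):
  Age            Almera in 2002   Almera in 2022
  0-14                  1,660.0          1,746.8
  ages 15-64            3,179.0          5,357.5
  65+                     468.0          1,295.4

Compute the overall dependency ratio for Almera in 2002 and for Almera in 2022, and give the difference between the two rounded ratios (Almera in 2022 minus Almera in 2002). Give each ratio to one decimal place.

Almera in 2002: (1,660.0 + 468.0) / 3,179.0 × 100 = 2,128.0 / 3,179.0 × 100 = 66.9
Almera in 2022: (1,746.8 + 1,295.4) / 5,357.5 × 100 = 3,042.2 / 5,357.5 × 100 = 56.8

Almera in 2002: 66.9
Almera in 2022: 56.8
Difference: -10.1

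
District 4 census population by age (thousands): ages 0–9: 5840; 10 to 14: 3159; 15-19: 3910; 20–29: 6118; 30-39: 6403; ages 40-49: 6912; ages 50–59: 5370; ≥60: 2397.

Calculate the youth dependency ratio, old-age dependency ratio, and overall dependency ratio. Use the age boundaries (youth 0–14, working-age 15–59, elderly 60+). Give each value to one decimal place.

Youth dependency ratio: 31.3
Old-age dependency ratio: 8.3
Total dependency ratio: 39.7

0–14: 5840 + 3159 = 8999
15–59: 3910 + 6118 + 6403 + 6912 + 5370 = 28713
60+: 2397
Youth dependency ratio = 8999 / 28713 × 100 = 31.3
Old-age dependency ratio = 2397 / 28713 × 100 = 8.3
Total dependency ratio = (8999 + 2397) / 28713 × 100 = 11396 / 28713 × 100 = 39.7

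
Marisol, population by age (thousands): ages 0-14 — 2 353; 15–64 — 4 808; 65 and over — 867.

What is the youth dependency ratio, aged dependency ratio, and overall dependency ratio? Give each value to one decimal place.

Youth dependency ratio: 48.9
Old-age dependency ratio: 18.0
Total dependency ratio: 67.0

Youth dependency ratio = 2 353 / 4 808 × 100 = 48.9
Old-age dependency ratio = 867 / 4 808 × 100 = 18.0
Total dependency ratio = (2 353 + 867) / 4 808 × 100 = 3 220 / 4 808 × 100 = 67.0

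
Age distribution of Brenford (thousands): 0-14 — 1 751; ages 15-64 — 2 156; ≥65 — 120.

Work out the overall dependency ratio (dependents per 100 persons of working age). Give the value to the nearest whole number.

Total dependency ratio: 87

Total dependency ratio = (1 751 + 120) / 2 156 × 100 = 1 871 / 2 156 × 100 = 87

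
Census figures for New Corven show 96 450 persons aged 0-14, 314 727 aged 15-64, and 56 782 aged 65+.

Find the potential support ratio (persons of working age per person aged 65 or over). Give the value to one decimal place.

Potential support ratio = 314 727 / 56 782 = 5.5

Potential support ratio: 5.5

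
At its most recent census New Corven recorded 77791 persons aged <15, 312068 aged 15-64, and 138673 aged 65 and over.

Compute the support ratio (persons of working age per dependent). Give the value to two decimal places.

Support ratio: 1.44

Support ratio = 312068 / (77791 + 138673) = 312068 / 216464 = 1.44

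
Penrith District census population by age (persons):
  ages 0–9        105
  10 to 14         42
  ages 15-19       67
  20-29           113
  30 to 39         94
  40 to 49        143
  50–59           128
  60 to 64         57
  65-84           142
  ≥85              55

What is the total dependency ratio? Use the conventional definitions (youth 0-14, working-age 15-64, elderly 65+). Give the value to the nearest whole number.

Total dependency ratio: 57

0–14: 105 + 42 = 147
15–64: 67 + 113 + 94 + 143 + 128 + 57 = 602
65+: 142 + 55 = 197
Total dependency ratio = (147 + 197) / 602 × 100 = 344 / 602 × 100 = 57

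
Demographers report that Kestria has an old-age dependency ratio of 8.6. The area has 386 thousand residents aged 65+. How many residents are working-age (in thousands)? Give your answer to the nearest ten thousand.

Old-age dependency ratio = elderly / working-age × 100
8.6 = 386 / W × 100
⇒ 4 490

Working-age: 4 490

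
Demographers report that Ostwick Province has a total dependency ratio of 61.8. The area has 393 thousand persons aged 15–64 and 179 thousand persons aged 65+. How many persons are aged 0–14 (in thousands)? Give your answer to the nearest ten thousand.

Total dependency ratio = (youth + elderly) / working-age × 100
61.8 = (Y + 179) / 393 × 100
⇒ 60

Aged 0–14: 60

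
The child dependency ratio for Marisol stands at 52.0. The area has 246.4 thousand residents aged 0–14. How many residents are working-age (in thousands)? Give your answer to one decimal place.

Youth dependency ratio = youth / working-age × 100
52.0 = 246.4 / W × 100
⇒ 473.8

Working-age: 473.8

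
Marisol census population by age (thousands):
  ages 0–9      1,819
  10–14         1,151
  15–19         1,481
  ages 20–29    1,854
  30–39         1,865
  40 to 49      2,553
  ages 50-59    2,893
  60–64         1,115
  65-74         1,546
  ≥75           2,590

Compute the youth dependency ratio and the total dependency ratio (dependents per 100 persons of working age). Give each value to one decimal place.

Youth dependency ratio: 25.3
Total dependency ratio: 60.4

0–14: 1,819 + 1,151 = 2,970
15–64: 1,481 + 1,854 + 1,865 + 2,553 + 2,893 + 1,115 = 11,761
65+: 1,546 + 2,590 = 4,136
Youth dependency ratio = 2,970 / 11,761 × 100 = 25.3
Total dependency ratio = (2,970 + 4,136) / 11,761 × 100 = 7,106 / 11,761 × 100 = 60.4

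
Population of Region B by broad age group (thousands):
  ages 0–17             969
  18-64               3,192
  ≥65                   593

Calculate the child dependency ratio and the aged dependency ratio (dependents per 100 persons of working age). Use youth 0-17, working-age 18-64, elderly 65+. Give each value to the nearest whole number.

Youth dependency ratio: 30
Old-age dependency ratio: 19

Youth dependency ratio = 969 / 3,192 × 100 = 30
Old-age dependency ratio = 593 / 3,192 × 100 = 19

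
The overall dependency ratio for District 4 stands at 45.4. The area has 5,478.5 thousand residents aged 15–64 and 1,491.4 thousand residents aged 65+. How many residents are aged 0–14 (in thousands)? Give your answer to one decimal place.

Aged 0–14: 995.8

Total dependency ratio = (youth + elderly) / working-age × 100
45.4 = (Y + 1,491.4) / 5,478.5 × 100
⇒ 995.8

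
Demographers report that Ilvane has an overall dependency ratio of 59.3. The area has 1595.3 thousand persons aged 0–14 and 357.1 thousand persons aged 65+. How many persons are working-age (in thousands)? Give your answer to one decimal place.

Working-age: 3292.4

Total dependency ratio = (youth + elderly) / working-age × 100
59.3 = (1595.3 + 357.1) / W × 100
⇒ 3292.4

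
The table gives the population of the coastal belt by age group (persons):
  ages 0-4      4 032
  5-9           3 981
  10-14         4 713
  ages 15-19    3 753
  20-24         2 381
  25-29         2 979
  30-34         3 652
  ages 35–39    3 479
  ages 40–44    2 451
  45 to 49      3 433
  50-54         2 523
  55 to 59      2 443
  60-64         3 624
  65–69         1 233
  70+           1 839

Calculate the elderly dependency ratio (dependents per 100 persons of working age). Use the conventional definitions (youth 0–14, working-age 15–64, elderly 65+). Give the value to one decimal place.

0–14: 4 032 + 3 981 + 4 713 = 12 726
15–64: 3 753 + 2 381 + 2 979 + 3 652 + 3 479 + 2 451 + 3 433 + 2 523 + 2 443 + 3 624 = 30 718
65+: 1 233 + 1 839 = 3 072
Old-age dependency ratio = 3 072 / 30 718 × 100 = 10.0

Old-age dependency ratio: 10.0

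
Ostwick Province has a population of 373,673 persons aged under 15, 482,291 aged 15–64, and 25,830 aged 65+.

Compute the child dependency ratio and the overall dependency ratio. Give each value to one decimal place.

Youth dependency ratio = 373,673 / 482,291 × 100 = 77.5
Total dependency ratio = (373,673 + 25,830) / 482,291 × 100 = 399,503 / 482,291 × 100 = 82.8

Youth dependency ratio: 77.5
Total dependency ratio: 82.8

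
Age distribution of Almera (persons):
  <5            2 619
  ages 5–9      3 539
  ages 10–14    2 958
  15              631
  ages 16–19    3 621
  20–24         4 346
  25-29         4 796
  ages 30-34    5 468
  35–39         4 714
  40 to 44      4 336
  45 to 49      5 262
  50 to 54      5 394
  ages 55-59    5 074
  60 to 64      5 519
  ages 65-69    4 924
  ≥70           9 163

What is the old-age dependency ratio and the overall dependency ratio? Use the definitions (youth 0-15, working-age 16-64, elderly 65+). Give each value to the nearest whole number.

0–15: 2 619 + 3 539 + 2 958 + 631 = 9 747
16–64: 3 621 + 4 346 + 4 796 + 5 468 + 4 714 + 4 336 + 5 262 + 5 394 + 5 074 + 5 519 = 48 530
65+: 4 924 + 9 163 = 14 087
Old-age dependency ratio = 14 087 / 48 530 × 100 = 29
Total dependency ratio = (9 747 + 14 087) / 48 530 × 100 = 23 834 / 48 530 × 100 = 49

Old-age dependency ratio: 29
Total dependency ratio: 49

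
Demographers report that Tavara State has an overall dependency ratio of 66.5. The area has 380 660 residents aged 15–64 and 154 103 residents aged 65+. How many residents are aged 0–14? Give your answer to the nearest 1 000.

Aged 0–14: 99 000

Total dependency ratio = (youth + elderly) / working-age × 100
66.5 = (Y + 154 103) / 380 660 × 100
⇒ 99 000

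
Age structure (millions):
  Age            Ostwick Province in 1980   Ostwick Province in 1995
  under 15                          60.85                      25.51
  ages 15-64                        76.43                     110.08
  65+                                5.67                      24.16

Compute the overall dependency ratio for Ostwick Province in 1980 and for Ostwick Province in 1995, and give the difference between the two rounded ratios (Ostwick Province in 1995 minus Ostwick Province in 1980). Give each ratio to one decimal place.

Ostwick Province in 1980: 87.0
Ostwick Province in 1995: 45.1
Difference: -41.9

Ostwick Province in 1980: (60.85 + 5.67) / 76.43 × 100 = 66.52 / 76.43 × 100 = 87.0
Ostwick Province in 1995: (25.51 + 24.16) / 110.08 × 100 = 49.67 / 110.08 × 100 = 45.1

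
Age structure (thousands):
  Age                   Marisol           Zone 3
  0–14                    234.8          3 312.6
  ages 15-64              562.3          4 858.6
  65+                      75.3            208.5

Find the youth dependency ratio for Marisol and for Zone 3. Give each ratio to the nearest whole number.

Marisol: 234.8 / 562.3 × 100 = 42
Zone 3: 3 312.6 / 4 858.6 × 100 = 68

Marisol: 42
Zone 3: 68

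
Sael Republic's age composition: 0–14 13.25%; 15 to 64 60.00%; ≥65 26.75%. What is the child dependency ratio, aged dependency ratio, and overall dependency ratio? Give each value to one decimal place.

Youth dependency ratio = 13.25 / 60.00 × 100 = 22.1
Old-age dependency ratio = 26.75 / 60.00 × 100 = 44.6
Total dependency ratio = (13.25 + 26.75) / 60.00 × 100 = 40.00 / 60.00 × 100 = 66.7

Youth dependency ratio: 22.1
Old-age dependency ratio: 44.6
Total dependency ratio: 66.7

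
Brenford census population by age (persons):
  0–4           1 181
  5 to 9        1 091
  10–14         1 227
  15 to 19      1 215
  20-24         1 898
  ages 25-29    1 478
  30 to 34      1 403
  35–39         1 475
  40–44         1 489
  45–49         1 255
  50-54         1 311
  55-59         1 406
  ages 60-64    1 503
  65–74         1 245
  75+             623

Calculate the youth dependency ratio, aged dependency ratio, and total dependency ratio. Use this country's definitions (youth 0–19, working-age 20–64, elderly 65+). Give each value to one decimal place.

0–19: 1 181 + 1 091 + 1 227 + 1 215 = 4 714
20–64: 1 898 + 1 478 + 1 403 + 1 475 + 1 489 + 1 255 + 1 311 + 1 406 + 1 503 = 13 218
65+: 1 245 + 623 = 1 868
Youth dependency ratio = 4 714 / 13 218 × 100 = 35.7
Old-age dependency ratio = 1 868 / 13 218 × 100 = 14.1
Total dependency ratio = (4 714 + 1 868) / 13 218 × 100 = 6 582 / 13 218 × 100 = 49.8

Youth dependency ratio: 35.7
Old-age dependency ratio: 14.1
Total dependency ratio: 49.8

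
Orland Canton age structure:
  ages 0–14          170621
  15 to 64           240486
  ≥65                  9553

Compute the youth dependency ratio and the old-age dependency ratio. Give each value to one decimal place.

Youth dependency ratio = 170621 / 240486 × 100 = 70.9
Old-age dependency ratio = 9553 / 240486 × 100 = 4.0

Youth dependency ratio: 70.9
Old-age dependency ratio: 4.0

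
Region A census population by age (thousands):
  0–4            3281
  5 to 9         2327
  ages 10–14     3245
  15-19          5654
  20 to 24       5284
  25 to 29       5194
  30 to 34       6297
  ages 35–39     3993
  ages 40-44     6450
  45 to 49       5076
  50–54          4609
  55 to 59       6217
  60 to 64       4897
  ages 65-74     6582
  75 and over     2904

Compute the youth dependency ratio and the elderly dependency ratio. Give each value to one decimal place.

Youth dependency ratio: 16.5
Old-age dependency ratio: 17.7

0–14: 3281 + 2327 + 3245 = 8853
15–64: 5654 + 5284 + 5194 + 6297 + 3993 + 6450 + 5076 + 4609 + 6217 + 4897 = 53671
65+: 6582 + 2904 = 9486
Youth dependency ratio = 8853 / 53671 × 100 = 16.5
Old-age dependency ratio = 9486 / 53671 × 100 = 17.7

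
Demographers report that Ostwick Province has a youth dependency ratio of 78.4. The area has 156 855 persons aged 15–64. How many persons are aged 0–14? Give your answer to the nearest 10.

Aged 0–14: 122 970

Youth dependency ratio = youth / working-age × 100
78.4 = Y / 156 855 × 100
⇒ 122 970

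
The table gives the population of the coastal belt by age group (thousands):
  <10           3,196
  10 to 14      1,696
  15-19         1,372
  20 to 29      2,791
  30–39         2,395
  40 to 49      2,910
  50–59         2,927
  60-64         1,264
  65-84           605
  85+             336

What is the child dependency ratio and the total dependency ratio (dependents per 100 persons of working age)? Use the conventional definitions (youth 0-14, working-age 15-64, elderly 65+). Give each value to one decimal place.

Youth dependency ratio: 35.8
Total dependency ratio: 42.7

0–14: 3,196 + 1,696 = 4,892
15–64: 1,372 + 2,791 + 2,395 + 2,910 + 2,927 + 1,264 = 13,659
65+: 605 + 336 = 941
Youth dependency ratio = 4,892 / 13,659 × 100 = 35.8
Total dependency ratio = (4,892 + 941) / 13,659 × 100 = 5,833 / 13,659 × 100 = 42.7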